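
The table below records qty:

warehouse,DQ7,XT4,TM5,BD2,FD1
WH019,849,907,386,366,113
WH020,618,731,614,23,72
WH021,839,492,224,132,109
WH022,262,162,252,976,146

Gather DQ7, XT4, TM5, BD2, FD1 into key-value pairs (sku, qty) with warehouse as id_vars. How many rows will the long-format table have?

4 warehouse values × 5 melted columns = 20 rows.

20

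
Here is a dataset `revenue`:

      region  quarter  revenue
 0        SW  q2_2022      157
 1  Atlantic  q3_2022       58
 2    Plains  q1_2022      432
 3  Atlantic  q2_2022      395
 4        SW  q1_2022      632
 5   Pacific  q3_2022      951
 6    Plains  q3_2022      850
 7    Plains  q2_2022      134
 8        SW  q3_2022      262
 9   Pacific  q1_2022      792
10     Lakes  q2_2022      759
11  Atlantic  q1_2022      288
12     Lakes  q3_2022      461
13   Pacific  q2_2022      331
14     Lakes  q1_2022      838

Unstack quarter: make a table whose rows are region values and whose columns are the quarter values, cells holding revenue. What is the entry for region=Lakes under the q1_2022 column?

Wide layout: rows indexed by region, columns are the 3 distinct quarter values (q2_2022, q3_2022, q1_2022).
Cell (region=Lakes, quarter=q1_2022) draws from the long row where region=Lakes and quarter=q1_2022, which has revenue=838.

838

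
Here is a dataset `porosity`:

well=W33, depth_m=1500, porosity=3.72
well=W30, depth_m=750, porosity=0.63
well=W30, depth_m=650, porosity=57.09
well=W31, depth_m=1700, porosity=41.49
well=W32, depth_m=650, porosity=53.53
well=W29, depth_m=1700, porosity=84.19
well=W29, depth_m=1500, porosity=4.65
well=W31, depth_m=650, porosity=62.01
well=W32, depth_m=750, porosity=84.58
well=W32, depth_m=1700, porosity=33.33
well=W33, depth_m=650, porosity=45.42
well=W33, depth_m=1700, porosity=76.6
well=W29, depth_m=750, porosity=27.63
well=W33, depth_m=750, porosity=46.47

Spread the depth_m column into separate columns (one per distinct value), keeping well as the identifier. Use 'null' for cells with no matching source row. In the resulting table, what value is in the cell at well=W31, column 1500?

null

No long-format row has well=W31 and depth_m=1500, so the cell is null.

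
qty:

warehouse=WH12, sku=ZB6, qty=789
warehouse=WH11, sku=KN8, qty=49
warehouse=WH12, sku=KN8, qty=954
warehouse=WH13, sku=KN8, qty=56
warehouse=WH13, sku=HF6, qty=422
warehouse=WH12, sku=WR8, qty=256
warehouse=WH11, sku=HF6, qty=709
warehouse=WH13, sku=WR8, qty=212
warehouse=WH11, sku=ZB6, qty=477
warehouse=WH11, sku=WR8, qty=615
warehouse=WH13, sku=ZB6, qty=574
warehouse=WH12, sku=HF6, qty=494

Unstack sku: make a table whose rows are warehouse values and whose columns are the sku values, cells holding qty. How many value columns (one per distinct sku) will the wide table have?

4

4 distinct sku values: KN8, HF6, ZB6, WR8.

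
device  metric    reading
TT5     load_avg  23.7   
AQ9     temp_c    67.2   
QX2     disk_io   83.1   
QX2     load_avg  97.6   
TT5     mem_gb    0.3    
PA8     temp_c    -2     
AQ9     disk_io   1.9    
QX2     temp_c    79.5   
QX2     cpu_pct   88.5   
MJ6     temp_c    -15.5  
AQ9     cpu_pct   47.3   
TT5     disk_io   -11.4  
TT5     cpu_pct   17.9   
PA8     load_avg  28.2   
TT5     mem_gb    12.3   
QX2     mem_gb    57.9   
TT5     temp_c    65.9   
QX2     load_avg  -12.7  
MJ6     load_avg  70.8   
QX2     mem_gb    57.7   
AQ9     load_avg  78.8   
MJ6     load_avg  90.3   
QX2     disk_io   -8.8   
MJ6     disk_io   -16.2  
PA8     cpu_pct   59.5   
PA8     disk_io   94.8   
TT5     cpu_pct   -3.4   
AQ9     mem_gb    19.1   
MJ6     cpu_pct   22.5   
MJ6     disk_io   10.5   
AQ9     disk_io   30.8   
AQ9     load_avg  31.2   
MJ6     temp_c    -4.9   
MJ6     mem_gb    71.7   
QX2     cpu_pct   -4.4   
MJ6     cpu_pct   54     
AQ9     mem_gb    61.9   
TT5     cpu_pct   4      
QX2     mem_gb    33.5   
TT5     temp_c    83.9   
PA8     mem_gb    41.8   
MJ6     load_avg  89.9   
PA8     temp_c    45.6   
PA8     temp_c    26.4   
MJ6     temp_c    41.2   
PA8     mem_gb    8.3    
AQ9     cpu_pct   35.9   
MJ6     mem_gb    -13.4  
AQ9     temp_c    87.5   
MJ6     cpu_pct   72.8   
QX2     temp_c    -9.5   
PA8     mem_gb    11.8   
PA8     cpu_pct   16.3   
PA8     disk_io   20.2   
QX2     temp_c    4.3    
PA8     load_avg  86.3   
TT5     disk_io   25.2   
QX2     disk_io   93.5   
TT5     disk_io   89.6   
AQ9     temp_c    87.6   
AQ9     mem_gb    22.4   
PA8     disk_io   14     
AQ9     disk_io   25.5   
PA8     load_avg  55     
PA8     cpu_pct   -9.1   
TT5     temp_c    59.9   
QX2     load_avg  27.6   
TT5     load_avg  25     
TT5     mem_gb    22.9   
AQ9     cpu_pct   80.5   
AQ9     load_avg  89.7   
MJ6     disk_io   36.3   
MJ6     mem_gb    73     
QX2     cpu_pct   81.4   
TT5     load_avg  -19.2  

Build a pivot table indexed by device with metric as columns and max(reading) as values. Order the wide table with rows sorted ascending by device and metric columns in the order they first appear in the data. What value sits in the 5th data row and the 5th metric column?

With rows sorted ascending by device, row 5 is device=TT5. metric columns in first-appearance order: load_avg, temp_c, disk_io, mem_gb, cpu_pct; column 5 is cpu_pct.
Long rows with device=TT5, metric=cpu_pct: max(17.9, -3.4, 4) = 17.9.

17.9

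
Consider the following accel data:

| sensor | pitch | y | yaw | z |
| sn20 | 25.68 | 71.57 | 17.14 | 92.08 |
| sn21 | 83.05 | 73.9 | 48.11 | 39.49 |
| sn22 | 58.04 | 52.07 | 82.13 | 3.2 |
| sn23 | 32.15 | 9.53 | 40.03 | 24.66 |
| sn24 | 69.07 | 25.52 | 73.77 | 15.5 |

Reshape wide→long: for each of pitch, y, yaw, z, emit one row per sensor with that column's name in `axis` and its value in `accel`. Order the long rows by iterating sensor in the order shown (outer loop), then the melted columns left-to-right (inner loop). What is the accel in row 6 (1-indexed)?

20 rows total (5 × 4). Row 6: index ⌊(6-1)/4⌋ = 1 into sensor → sn21; (6-1) mod 4 = 1 into the melted columns → y.
So row 6 is (sn21, y, 73.9); accel = 73.9.

73.9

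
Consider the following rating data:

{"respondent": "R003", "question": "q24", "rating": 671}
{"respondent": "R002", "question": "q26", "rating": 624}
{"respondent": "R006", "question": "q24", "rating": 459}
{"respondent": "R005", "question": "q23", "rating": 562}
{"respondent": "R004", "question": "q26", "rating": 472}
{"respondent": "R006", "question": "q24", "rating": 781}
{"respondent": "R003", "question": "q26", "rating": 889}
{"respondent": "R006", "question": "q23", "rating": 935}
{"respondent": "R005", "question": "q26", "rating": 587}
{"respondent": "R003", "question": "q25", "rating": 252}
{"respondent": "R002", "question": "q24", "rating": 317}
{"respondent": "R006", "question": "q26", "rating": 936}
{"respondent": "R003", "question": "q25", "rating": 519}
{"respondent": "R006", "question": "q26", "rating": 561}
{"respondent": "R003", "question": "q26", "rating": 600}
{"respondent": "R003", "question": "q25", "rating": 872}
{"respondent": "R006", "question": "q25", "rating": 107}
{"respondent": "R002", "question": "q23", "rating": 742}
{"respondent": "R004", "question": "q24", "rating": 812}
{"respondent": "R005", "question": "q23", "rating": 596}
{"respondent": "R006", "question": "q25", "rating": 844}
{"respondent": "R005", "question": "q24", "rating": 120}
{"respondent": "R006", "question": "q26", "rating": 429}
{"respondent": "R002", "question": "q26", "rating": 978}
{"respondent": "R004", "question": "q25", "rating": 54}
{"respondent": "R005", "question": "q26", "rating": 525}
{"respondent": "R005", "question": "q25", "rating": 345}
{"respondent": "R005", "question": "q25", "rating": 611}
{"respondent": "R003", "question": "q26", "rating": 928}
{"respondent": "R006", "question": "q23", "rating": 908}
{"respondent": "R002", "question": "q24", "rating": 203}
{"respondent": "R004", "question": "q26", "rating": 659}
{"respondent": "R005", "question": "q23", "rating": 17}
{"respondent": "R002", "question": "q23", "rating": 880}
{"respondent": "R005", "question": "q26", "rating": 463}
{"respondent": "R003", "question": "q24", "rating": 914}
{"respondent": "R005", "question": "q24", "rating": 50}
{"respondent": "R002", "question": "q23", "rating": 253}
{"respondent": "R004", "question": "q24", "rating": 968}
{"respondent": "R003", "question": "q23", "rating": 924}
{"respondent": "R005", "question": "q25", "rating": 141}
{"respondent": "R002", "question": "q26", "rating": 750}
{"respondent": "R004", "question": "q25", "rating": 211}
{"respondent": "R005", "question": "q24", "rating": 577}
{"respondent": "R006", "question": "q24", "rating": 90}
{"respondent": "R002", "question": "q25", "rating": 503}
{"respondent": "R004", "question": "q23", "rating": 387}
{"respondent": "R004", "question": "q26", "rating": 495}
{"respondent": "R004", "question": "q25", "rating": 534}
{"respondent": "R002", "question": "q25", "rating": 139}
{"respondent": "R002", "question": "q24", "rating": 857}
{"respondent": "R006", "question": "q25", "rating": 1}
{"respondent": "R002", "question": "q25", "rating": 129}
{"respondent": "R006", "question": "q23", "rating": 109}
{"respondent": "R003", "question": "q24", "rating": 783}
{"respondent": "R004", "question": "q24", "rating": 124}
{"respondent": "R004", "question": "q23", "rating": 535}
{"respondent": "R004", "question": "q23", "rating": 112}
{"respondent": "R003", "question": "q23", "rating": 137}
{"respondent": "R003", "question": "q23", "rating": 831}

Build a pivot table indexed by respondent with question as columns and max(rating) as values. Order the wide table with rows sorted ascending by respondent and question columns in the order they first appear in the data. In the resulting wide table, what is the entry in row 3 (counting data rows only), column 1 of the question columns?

968

With rows sorted ascending by respondent, row 3 is respondent=R004. question columns in first-appearance order: q24, q26, q23, q25; column 1 is q24.
Long rows with respondent=R004, question=q24: max(812, 968, 124) = 968.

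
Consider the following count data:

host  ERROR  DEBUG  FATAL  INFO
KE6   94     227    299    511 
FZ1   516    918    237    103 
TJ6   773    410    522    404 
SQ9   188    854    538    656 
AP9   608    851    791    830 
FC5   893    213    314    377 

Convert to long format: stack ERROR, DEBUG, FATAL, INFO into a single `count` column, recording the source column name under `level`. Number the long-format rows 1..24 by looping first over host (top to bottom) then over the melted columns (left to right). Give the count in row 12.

404

24 rows total (6 × 4). Row 12: index ⌊(12-1)/4⌋ = 2 into host → TJ6; (12-1) mod 4 = 3 into the melted columns → INFO.
So row 12 is (TJ6, INFO, 404); count = 404.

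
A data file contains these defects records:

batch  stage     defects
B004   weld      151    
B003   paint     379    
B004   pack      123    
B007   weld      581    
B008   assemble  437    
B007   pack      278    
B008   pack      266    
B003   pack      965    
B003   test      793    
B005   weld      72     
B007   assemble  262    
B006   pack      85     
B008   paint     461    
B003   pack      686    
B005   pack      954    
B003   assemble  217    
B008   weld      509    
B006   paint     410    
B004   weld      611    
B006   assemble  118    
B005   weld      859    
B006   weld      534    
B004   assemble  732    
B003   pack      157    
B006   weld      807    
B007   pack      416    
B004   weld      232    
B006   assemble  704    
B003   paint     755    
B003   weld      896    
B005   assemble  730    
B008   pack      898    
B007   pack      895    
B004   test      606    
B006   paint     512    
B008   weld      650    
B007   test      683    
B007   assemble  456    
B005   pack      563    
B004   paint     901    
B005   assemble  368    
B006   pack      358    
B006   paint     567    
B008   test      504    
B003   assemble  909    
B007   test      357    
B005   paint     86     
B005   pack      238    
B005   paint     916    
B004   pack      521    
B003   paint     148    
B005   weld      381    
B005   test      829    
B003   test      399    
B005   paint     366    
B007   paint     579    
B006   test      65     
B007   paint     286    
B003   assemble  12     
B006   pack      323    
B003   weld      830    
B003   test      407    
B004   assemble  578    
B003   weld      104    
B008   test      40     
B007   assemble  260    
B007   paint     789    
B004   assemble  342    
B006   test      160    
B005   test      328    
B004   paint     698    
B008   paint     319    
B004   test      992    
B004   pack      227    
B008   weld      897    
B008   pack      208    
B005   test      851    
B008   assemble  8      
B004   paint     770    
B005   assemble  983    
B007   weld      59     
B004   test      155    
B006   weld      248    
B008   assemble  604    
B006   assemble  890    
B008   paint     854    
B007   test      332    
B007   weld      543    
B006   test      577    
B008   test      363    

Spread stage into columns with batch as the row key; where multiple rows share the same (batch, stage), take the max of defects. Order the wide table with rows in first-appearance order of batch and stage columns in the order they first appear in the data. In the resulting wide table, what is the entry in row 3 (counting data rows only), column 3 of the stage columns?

With rows in first-appearance order of batch, row 3 is batch=B007. stage columns in first-appearance order: weld, paint, pack, assemble, test; column 3 is pack.
Long rows with batch=B007, stage=pack: max(278, 416, 895) = 895.

895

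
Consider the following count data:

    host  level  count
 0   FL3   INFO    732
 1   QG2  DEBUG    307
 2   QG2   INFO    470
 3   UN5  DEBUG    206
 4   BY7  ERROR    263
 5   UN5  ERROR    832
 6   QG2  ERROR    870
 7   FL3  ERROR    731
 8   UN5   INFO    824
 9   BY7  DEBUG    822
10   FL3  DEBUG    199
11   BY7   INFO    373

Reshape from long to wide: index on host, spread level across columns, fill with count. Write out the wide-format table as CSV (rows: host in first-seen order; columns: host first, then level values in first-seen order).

host,INFO,DEBUG,ERROR
FL3,732,199,731
QG2,470,307,870
UN5,824,206,832
BY7,373,822,263

Columns: host plus the 3 distinct level values (INFO, DEBUG, ERROR).
For example, row FL3 column INFO takes count=732 from the long row (FL3, INFO).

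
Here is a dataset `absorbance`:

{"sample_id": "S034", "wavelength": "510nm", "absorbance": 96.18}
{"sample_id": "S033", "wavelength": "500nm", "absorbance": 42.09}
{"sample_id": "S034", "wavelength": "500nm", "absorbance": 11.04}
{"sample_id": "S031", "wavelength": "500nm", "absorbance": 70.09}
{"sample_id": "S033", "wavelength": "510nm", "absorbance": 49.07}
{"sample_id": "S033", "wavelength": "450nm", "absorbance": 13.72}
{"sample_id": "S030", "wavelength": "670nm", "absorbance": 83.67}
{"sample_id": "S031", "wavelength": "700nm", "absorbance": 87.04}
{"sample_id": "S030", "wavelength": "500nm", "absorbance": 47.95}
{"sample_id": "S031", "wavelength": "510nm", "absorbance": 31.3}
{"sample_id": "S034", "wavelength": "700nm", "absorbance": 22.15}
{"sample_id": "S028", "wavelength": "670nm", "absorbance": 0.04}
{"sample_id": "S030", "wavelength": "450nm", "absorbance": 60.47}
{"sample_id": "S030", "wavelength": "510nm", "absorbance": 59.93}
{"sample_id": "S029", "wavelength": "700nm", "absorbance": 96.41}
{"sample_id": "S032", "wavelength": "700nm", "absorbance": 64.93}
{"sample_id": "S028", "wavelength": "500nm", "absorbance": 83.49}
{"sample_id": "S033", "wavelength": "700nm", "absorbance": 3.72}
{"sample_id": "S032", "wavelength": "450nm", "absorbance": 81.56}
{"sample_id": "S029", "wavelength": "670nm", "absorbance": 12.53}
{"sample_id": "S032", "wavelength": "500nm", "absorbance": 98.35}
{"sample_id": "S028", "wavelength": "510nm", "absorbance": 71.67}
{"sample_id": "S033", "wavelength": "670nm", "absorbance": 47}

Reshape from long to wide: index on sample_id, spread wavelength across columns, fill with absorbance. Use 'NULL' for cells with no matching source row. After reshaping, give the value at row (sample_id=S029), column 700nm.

96.41

The long row with sample_id=S029, wavelength=700nm has absorbance=96.41.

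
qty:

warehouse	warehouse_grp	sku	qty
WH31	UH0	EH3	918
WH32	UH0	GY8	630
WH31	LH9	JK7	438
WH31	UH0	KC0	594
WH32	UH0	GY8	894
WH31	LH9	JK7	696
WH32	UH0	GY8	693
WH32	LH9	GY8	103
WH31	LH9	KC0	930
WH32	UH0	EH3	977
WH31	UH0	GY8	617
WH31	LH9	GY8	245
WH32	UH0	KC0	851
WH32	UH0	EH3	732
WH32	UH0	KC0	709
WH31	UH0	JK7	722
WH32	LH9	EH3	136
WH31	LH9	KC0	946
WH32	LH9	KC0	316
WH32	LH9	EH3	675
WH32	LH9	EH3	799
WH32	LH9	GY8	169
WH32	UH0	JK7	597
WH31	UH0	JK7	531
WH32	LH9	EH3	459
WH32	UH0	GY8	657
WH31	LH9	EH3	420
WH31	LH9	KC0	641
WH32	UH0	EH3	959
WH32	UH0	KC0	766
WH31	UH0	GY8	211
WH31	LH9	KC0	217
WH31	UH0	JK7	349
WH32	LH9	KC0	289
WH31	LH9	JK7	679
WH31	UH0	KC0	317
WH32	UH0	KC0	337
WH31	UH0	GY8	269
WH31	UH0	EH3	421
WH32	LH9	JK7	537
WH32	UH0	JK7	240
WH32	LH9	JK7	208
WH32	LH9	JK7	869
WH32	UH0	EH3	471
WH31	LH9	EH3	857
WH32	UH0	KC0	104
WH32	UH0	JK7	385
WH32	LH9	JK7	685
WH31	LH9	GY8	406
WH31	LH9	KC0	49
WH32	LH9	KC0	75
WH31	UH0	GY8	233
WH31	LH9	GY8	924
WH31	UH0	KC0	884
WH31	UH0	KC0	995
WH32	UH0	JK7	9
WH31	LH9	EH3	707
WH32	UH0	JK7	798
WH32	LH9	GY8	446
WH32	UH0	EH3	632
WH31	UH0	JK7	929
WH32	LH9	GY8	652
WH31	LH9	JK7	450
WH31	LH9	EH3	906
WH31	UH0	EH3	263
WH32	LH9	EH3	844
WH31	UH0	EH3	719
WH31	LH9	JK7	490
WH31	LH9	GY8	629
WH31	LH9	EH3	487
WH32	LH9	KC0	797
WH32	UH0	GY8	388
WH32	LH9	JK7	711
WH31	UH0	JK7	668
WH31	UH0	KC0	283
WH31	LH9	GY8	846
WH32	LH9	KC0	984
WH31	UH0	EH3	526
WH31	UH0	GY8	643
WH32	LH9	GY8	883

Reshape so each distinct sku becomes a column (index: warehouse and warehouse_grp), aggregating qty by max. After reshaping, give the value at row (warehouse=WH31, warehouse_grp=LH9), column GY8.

924

Rows with warehouse=WH31, warehouse_grp=LH9 and sku=GY8: qty values are 245, 406, 924, 629, 846.
max(245, 406, 924, 629, 846) = 924.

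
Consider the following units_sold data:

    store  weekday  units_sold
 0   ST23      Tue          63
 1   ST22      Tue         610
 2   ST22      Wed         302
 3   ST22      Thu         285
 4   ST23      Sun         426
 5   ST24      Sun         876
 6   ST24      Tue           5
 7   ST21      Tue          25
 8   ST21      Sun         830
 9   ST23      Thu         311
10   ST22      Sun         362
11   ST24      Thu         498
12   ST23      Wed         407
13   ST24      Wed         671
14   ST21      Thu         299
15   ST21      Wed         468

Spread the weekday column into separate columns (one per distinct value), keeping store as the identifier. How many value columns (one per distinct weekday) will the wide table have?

4

4 distinct weekday values: Tue, Wed, Sun, Thu.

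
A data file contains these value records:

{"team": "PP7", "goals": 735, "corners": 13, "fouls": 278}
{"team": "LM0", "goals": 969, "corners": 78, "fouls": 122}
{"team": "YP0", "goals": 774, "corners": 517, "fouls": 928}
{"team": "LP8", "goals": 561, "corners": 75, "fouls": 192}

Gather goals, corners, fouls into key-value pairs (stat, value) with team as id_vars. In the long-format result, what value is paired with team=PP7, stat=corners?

Unpivoting turns each (team, wide-column) pair into one long row.
The wide cell at row PP7, column corners holds 13, so the long row (PP7, corners) has value=13.

13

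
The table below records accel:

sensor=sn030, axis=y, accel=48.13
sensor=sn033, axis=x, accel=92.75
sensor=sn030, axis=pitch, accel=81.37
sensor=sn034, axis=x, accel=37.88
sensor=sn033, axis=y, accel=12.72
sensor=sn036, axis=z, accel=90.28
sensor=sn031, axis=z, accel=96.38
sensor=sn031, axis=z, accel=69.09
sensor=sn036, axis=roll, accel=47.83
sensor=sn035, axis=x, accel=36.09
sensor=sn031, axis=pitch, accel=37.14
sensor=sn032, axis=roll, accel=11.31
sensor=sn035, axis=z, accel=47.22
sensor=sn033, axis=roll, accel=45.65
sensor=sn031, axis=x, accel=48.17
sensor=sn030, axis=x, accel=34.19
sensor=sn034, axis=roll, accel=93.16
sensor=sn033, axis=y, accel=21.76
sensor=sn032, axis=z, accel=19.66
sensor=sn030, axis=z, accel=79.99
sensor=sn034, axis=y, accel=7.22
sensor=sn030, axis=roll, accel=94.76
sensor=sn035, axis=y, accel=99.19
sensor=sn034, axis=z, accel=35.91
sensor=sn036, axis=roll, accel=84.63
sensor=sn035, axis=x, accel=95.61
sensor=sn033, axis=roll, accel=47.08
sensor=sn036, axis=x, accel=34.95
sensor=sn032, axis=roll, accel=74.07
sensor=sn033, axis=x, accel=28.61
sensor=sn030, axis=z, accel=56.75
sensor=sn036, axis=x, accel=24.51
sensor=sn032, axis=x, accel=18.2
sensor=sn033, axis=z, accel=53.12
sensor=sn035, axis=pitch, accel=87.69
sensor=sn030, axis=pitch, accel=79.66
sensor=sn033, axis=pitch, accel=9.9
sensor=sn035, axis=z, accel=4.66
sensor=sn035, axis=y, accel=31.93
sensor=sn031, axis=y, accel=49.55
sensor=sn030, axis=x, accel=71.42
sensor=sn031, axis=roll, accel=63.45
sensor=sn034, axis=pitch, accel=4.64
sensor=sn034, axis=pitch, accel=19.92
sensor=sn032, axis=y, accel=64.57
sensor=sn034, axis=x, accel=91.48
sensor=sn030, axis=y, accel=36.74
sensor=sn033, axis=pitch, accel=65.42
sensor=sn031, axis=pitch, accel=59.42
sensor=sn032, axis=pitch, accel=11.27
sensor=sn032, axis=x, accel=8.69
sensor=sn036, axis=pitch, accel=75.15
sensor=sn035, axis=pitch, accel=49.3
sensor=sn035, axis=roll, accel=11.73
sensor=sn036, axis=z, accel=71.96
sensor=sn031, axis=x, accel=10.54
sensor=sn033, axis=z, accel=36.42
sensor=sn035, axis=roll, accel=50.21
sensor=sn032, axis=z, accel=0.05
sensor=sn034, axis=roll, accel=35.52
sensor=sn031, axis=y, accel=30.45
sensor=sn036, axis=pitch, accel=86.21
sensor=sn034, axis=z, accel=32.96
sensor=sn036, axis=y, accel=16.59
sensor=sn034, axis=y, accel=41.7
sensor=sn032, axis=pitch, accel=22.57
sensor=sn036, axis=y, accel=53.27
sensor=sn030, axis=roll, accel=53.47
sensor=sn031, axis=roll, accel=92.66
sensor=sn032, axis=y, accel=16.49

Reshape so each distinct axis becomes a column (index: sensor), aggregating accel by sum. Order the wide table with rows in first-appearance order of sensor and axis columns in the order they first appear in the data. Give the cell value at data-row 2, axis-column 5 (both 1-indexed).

92.73

With rows in first-appearance order of sensor, row 2 is sensor=sn033. axis columns in first-appearance order: y, x, pitch, z, roll; column 5 is roll.
Long rows with sensor=sn033, axis=roll: 45.65 + 47.08 = 92.73.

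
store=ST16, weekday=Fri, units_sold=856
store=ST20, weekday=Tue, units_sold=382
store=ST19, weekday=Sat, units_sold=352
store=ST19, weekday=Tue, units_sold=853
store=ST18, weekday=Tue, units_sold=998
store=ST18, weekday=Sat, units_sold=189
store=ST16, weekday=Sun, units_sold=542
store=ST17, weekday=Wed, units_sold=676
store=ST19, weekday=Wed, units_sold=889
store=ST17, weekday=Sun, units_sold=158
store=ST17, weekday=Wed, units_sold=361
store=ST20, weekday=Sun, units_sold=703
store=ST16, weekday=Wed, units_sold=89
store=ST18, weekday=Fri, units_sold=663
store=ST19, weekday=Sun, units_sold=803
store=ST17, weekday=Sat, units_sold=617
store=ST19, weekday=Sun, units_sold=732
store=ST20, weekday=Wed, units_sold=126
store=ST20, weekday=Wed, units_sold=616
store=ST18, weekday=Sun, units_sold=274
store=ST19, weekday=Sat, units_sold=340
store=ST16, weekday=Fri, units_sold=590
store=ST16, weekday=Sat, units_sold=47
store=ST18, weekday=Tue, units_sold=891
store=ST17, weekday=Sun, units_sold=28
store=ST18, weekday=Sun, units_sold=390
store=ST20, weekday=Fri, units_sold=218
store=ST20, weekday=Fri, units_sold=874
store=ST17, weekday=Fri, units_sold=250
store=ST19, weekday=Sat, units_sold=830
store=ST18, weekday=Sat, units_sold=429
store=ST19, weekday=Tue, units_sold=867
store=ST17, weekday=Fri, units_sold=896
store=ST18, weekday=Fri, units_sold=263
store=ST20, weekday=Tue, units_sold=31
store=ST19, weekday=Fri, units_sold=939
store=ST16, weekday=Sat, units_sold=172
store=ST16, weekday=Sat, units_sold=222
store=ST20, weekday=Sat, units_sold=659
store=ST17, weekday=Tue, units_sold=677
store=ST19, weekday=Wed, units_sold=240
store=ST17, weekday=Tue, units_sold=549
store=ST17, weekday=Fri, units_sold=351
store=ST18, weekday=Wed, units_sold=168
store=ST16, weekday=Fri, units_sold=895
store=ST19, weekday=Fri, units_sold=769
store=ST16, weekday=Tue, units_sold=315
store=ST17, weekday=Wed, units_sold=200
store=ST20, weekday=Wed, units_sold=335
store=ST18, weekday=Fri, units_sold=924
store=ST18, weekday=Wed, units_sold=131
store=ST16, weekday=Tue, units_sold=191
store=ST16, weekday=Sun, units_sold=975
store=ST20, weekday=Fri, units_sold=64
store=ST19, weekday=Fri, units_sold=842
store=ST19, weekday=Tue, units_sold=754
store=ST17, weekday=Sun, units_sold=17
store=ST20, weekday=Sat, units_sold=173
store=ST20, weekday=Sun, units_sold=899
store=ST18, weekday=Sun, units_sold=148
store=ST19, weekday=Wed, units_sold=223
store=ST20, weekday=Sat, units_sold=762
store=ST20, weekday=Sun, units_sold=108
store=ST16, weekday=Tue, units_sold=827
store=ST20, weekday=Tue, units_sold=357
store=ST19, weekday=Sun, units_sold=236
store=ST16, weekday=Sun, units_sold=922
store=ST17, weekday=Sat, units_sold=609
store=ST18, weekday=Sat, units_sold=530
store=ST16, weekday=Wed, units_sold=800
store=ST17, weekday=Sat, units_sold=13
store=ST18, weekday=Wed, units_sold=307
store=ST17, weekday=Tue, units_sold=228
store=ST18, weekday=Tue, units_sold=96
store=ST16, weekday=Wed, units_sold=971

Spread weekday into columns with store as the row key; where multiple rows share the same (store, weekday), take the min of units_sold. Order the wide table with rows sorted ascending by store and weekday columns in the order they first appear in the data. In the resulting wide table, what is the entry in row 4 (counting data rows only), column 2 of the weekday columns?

With rows sorted ascending by store, row 4 is store=ST19. weekday columns in first-appearance order: Fri, Tue, Sat, Sun, Wed; column 2 is Tue.
Long rows with store=ST19, weekday=Tue: min(853, 867, 754) = 754.

754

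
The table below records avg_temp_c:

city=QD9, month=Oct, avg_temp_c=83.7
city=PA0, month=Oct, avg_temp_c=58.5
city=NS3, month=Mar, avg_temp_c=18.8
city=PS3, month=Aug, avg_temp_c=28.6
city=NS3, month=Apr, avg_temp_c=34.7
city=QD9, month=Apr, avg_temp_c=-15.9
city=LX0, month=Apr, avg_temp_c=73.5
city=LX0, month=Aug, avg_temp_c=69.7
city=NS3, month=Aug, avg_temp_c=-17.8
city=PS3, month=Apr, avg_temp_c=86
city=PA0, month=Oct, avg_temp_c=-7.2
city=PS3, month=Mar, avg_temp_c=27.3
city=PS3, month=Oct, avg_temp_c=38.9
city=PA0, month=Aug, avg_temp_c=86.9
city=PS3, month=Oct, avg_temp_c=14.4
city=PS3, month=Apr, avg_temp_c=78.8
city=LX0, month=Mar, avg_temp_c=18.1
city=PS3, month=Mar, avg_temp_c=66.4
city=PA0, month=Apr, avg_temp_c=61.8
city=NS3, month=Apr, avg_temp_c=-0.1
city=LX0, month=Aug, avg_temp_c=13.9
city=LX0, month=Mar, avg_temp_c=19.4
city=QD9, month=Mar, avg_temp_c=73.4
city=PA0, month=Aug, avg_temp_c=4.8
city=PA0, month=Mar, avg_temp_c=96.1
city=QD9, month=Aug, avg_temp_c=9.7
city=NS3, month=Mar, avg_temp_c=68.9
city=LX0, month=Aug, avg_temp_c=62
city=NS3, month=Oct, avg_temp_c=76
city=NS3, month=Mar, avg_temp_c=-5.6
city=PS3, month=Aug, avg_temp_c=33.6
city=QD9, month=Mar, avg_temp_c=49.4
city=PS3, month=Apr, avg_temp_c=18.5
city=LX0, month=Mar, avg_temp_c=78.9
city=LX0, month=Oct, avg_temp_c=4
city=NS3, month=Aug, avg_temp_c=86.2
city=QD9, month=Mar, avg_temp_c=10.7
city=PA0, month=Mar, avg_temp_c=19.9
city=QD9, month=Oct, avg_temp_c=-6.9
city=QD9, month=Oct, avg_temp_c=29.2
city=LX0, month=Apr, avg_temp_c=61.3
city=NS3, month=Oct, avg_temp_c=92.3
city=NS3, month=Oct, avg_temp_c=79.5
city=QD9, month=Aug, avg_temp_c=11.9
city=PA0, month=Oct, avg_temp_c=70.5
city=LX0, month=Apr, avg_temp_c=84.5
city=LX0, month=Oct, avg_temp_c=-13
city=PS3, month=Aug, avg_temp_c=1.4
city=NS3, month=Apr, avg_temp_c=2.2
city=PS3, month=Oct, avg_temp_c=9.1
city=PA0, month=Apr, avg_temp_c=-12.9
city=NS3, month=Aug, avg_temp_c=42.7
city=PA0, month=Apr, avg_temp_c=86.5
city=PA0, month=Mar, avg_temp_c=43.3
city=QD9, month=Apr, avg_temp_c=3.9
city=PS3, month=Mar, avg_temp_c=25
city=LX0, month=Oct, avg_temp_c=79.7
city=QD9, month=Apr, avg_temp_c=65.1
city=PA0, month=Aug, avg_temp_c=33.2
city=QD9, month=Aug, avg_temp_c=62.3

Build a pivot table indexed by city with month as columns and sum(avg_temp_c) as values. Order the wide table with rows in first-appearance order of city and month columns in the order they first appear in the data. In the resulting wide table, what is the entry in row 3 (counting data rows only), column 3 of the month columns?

111.1

With rows in first-appearance order of city, row 3 is city=NS3. month columns in first-appearance order: Oct, Mar, Aug, Apr; column 3 is Aug.
Long rows with city=NS3, month=Aug: -17.8 + 86.2 + 42.7 = 111.1.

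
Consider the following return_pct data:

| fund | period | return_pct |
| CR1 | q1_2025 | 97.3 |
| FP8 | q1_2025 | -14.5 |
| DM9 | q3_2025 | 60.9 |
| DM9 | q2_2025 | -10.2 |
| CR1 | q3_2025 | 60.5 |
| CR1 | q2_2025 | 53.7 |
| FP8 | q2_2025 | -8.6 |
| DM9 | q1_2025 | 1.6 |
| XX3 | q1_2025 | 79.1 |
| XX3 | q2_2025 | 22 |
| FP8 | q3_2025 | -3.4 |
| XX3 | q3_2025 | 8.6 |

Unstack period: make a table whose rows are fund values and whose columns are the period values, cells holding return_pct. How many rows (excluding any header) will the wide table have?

4 distinct fund values → 4 rows.

4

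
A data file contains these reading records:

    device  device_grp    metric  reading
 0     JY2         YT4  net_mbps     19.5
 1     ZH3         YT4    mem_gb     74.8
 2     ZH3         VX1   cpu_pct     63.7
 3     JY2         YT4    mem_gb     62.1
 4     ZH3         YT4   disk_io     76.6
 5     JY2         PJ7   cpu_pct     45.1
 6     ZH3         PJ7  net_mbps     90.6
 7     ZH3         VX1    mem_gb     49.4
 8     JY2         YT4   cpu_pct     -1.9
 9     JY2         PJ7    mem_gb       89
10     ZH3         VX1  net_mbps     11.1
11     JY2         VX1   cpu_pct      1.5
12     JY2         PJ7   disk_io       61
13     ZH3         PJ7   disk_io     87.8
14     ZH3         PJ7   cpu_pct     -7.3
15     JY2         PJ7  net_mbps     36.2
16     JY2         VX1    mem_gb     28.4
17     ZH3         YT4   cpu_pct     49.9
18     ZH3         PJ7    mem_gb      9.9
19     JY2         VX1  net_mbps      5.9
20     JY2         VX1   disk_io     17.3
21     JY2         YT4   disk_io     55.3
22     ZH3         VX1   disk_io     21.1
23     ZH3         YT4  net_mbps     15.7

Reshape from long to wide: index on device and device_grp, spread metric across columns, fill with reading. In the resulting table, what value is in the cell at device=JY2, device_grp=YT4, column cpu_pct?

-1.9

Wide layout: rows indexed by device and device_grp, columns are the 4 distinct metric values (net_mbps, mem_gb, cpu_pct, disk_io).
Cell (device=JY2, device_grp=YT4, metric=cpu_pct) draws from the long row where device=JY2, device_grp=YT4 and metric=cpu_pct, which has reading=-1.9.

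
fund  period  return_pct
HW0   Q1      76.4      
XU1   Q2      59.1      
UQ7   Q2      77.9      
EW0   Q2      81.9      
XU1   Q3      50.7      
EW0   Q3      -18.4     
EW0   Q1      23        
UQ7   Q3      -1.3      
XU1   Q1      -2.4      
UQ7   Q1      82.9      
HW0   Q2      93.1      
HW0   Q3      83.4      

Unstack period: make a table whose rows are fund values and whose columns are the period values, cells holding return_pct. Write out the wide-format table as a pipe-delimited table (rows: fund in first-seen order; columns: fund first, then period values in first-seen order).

| fund | Q1 | Q2 | Q3 |
| HW0 | 76.4 | 93.1 | 83.4 |
| XU1 | -2.4 | 59.1 | 50.7 |
| UQ7 | 82.9 | 77.9 | -1.3 |
| EW0 | 23 | 81.9 | -18.4 |

Columns: fund plus the 3 distinct period values (Q1, Q2, Q3).
For example, row HW0 column Q1 takes return_pct=76.4 from the long row (HW0, Q1).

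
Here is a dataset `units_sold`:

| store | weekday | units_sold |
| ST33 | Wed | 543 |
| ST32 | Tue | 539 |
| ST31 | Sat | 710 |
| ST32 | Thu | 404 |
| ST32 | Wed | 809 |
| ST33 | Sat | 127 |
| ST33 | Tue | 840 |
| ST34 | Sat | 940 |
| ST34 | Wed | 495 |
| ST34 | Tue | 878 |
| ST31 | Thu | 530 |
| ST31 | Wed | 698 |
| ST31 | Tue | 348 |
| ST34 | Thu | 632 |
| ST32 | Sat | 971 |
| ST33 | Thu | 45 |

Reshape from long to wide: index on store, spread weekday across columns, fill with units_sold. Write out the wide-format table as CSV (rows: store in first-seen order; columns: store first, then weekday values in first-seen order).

Columns: store plus the 4 distinct weekday values (Wed, Tue, Sat, Thu).
For example, row ST33 column Wed takes units_sold=543 from the long row (ST33, Wed).

store,Wed,Tue,Sat,Thu
ST33,543,840,127,45
ST32,809,539,971,404
ST31,698,348,710,530
ST34,495,878,940,632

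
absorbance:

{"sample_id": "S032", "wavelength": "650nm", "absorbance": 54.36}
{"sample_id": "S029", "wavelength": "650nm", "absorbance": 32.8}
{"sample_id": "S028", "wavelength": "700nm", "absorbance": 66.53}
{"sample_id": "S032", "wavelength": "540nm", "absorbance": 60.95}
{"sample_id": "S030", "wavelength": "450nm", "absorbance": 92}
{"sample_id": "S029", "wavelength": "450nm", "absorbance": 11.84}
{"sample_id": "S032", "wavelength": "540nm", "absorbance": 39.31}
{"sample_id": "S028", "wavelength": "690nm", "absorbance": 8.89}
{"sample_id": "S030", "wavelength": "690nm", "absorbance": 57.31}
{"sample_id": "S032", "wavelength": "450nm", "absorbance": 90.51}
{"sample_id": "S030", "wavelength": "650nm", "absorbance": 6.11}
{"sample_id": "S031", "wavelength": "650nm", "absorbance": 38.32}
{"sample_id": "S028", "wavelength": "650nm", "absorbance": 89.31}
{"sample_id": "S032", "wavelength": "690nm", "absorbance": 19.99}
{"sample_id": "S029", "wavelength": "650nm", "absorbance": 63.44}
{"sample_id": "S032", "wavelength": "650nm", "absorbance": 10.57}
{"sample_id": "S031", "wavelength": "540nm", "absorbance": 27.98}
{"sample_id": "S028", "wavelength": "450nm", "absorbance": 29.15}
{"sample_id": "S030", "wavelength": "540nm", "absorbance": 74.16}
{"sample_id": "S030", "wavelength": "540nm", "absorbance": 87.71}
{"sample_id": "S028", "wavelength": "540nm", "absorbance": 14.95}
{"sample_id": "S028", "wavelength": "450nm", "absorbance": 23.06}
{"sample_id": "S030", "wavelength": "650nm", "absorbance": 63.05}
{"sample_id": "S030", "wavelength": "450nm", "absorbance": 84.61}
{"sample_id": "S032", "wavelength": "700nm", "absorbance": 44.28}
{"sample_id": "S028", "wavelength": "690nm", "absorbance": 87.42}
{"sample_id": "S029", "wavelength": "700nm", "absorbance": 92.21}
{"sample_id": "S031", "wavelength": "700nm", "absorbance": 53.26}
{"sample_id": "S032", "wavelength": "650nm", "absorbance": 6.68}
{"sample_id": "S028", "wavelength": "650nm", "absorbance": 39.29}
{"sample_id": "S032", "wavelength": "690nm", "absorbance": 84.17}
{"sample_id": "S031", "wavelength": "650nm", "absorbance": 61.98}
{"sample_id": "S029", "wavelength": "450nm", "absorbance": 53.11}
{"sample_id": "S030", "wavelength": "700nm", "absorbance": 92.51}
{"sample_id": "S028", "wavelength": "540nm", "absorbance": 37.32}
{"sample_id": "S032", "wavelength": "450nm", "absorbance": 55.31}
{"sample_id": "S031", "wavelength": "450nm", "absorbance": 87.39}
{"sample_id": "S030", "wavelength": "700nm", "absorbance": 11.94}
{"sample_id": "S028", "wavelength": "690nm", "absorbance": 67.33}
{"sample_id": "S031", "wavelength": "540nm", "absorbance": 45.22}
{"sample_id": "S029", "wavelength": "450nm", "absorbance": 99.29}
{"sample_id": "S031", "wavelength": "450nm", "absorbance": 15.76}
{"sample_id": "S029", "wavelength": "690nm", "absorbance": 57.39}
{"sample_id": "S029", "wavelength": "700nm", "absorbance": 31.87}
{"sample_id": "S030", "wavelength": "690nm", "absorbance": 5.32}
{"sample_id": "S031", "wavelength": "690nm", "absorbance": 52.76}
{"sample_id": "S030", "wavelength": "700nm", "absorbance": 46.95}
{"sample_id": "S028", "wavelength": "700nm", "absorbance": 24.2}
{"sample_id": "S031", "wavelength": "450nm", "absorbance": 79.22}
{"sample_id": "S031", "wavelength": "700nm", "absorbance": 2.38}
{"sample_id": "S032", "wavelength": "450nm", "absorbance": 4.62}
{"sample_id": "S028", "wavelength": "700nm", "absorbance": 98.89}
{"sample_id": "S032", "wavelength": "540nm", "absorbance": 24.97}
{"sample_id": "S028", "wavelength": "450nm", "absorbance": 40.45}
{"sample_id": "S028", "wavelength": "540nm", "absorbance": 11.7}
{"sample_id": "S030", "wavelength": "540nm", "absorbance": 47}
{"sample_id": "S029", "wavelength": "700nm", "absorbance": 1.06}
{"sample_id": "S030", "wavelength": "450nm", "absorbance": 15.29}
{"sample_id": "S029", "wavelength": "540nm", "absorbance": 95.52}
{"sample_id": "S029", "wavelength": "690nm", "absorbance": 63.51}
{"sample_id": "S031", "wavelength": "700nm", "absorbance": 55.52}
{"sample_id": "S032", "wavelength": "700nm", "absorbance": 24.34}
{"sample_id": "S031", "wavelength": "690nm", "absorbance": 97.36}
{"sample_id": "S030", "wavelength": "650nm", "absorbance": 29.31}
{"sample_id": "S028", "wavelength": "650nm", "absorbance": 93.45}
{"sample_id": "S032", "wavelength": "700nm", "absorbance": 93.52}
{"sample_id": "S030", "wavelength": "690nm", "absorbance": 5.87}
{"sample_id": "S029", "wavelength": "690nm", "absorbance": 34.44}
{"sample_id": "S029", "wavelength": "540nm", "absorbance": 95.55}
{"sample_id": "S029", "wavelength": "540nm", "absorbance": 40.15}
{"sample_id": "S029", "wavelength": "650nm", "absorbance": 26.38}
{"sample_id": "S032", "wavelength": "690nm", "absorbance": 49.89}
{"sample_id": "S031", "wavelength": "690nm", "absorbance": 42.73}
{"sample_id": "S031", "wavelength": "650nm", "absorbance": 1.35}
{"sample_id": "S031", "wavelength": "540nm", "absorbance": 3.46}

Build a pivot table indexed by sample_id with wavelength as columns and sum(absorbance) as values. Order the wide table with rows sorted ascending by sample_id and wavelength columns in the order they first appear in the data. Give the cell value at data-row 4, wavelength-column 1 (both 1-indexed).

101.65

With rows sorted ascending by sample_id, row 4 is sample_id=S031. wavelength columns in first-appearance order: 650nm, 700nm, 540nm, 450nm, 690nm; column 1 is 650nm.
Long rows with sample_id=S031, wavelength=650nm: 38.32 + 61.98 + 1.35 = 101.65.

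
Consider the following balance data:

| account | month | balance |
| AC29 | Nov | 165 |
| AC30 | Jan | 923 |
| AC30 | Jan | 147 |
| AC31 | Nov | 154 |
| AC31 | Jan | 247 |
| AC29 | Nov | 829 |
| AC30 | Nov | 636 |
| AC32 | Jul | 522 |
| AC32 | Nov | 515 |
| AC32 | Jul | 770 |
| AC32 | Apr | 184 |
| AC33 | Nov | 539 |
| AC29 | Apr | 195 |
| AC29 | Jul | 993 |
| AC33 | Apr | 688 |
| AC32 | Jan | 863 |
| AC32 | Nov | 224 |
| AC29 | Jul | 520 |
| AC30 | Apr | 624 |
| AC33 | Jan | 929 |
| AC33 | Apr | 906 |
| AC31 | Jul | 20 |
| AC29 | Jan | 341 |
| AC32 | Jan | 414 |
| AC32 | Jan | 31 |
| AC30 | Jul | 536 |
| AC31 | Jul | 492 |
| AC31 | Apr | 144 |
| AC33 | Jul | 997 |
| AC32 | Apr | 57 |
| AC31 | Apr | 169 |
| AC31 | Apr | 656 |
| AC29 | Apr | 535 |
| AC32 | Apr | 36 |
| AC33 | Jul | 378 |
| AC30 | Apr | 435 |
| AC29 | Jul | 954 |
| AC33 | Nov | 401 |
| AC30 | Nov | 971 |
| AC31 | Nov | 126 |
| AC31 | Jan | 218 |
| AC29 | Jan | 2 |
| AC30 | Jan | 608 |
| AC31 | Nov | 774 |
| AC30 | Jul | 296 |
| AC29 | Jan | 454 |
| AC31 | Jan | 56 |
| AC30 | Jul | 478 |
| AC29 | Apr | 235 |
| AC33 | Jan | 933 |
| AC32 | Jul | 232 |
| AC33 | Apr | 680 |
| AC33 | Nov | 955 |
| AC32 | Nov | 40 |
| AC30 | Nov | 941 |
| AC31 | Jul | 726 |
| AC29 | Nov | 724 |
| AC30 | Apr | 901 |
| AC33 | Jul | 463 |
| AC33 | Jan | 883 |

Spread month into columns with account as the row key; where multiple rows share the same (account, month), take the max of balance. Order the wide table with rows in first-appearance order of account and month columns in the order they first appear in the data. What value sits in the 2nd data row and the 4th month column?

901

With rows in first-appearance order of account, row 2 is account=AC30. month columns in first-appearance order: Nov, Jan, Jul, Apr; column 4 is Apr.
Long rows with account=AC30, month=Apr: max(624, 435, 901) = 901.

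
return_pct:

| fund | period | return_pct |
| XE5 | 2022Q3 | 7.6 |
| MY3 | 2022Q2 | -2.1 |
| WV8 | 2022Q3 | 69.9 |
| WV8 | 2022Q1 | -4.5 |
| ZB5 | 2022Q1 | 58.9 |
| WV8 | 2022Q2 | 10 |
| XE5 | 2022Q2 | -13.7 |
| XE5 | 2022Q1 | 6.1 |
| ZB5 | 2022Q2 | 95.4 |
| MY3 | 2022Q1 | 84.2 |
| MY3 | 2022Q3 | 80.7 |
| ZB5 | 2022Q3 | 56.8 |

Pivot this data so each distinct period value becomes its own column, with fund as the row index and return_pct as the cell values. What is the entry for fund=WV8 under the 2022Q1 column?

-4.5

Wide layout: rows indexed by fund, columns are the 3 distinct period values (2022Q3, 2022Q2, 2022Q1).
Cell (fund=WV8, period=2022Q1) draws from the long row where fund=WV8 and period=2022Q1, which has return_pct=-4.5.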